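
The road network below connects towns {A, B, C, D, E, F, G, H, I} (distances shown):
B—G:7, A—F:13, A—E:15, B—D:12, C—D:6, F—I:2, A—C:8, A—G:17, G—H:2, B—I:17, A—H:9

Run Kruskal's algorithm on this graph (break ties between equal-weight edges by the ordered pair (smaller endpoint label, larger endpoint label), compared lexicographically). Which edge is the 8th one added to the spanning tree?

A-E

Kruskal's algorithm — process edges by increasing weight (ties by edge label):
F—I (2): add — endpoints in different components.
G—H (2): add — endpoints in different components.
C—D (6): add — endpoints in different components.
B—G (7): add — endpoints in different components.
A—C (8): add — endpoints in different components.
A—H (9): add — endpoints in different components.
B—D (12): skip — B and D already connected.
A—F (13): add — endpoints in different components.
A—E (15): add — endpoints in different components.
The 8th edge added is A—E.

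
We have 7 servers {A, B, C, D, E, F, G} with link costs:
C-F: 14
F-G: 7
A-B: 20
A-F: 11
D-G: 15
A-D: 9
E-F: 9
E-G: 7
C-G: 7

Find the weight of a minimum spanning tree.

Kruskal: consider edges lightest-first.
C-G (7): add — endpoints in different components.
E-G (7): add — endpoints in different components.
F-G (7): add — endpoints in different components.
A-D (9): add — endpoints in different components.
E-F (9): skip — E and F already connected.
A-F (11): add — endpoints in different components.
C-F (14): skip — C and F already connected.
D-G (15): skip — D and G already connected.
A-B (20): add — endpoints in different components.
MST edges: C-G, E-G, F-G, A-D, A-F, A-B; total weight 7+7+7+9+11+20 = 61.

61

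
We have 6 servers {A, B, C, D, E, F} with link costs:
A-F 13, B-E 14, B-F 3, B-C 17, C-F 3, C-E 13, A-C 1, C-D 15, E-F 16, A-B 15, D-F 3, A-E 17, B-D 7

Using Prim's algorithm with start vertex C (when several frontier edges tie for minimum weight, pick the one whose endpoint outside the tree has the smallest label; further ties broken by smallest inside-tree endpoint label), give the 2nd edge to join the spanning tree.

C-F

Grow the tree from C using Prim:
Step 1: cheapest edge leaving the tree is A-C (1); add A.
Step 2: cheapest edge leaving the tree is C-F (3); add F.
Step 3: cheapest edge leaving the tree is B-F (3); add B.
Step 4: cheapest edge leaving the tree is D-F (3); add D.
Step 5: cheapest edge leaving the tree is C-E (13); add E.
The 2nd edge added is C-F.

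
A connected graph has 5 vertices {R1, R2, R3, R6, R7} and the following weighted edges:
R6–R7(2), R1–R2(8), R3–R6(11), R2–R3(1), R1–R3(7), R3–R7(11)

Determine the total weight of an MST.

21

Kruskal's algorithm — process edges by increasing weight (ties by edge label):
R2–R3 (1): add — endpoints in different components.
R6–R7 (2): add — endpoints in different components.
R1–R3 (7): add — endpoints in different components.
R1–R2 (8): skip — R1 and R2 already connected.
R3–R6 (11): add — endpoints in different components.
MST edges: R2–R3, R6–R7, R1–R3, R3–R6; total weight 1+2+7+11 = 21.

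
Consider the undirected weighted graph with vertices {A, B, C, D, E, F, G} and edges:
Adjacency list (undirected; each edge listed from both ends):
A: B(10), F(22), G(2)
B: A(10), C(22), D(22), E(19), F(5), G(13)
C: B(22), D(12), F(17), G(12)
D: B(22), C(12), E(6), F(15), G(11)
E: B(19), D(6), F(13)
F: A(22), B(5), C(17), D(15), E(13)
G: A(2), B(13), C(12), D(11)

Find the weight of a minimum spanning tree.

Prim's algorithm from A:
Step 1: cheapest edge leaving the tree is A—G (2); add G.
Step 2: cheapest edge leaving the tree is A—B (10); add B.
Step 3: cheapest edge leaving the tree is B—F (5); add F.
Step 4: cheapest edge leaving the tree is D—G (11); add D.
Step 5: cheapest edge leaving the tree is D—E (6); add E.
Step 6: cheapest edge leaving the tree is C—D (12); add C.
MST edges: A—G, A—B, B—F, D—G, D—E, C—D; total weight 2+10+5+11+6+12 = 46.

46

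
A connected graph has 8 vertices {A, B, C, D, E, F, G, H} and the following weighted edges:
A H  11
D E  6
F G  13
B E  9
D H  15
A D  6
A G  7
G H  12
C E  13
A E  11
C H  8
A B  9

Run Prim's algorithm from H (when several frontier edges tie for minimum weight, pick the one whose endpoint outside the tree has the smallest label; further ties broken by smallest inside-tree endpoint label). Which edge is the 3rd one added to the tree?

A-D

Grow the tree from H using Prim:
Step 1: cheapest edge leaving the tree is C H (8); add C.
Step 2: cheapest edge leaving the tree is A H (11); add A.
Step 3: cheapest edge leaving the tree is A D (6); add D.
Step 4: cheapest edge leaving the tree is D E (6); add E.
Step 5: cheapest edge leaving the tree is A G (7); add G.
Step 6: cheapest edge leaving the tree is A B (9); add B.
Step 7: cheapest edge leaving the tree is F G (13); add F.
The 3rd edge added is A D.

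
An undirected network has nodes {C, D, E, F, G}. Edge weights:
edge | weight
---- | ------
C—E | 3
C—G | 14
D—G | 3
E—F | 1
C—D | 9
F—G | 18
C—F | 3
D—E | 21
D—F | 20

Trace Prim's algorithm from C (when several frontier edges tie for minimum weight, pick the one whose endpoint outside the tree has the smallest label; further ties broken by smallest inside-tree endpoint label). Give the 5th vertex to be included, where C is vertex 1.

G

Prim's algorithm from C:
Step 1: cheapest edge leaving the tree is C—E (3); add E.
Step 2: cheapest edge leaving the tree is E—F (1); add F.
Step 3: cheapest edge leaving the tree is C—D (9); add D.
Step 4: cheapest edge leaving the tree is D—G (3); add G.
Vertex order: C, E, F, D, G. The 5th vertex is G.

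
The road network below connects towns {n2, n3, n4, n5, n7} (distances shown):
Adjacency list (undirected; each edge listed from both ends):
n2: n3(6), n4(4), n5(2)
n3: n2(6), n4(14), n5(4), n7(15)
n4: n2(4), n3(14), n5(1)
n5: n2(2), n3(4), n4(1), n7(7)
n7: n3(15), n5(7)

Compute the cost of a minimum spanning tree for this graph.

14

Grow the tree from n7 using Prim:
Step 1: cheapest edge leaving the tree is n5—n7 (7); add n5.
Step 2: cheapest edge leaving the tree is n4—n5 (1); add n4.
Step 3: cheapest edge leaving the tree is n2—n5 (2); add n2.
Step 4: cheapest edge leaving the tree is n3—n5 (4); add n3.
MST edges: n5—n7, n4—n5, n2—n5, n3—n5; total weight 7+1+2+4 = 14.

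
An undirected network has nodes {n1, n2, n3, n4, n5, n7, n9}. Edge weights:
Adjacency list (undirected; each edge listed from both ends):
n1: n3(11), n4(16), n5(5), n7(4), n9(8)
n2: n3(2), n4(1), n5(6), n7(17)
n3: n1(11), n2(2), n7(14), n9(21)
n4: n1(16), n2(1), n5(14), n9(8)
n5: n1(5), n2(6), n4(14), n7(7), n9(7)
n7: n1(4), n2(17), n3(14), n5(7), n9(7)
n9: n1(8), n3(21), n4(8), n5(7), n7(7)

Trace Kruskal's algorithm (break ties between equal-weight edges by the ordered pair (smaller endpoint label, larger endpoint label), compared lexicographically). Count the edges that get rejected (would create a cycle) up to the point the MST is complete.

Kruskal: consider edges lightest-first.
n2-n4 (1): add. Components now {n3} {n7} {n5} {n2,n4} {n1} {n9}
n2-n3 (2): add. Components now {n2,n3,n4} {n7} {n5} {n1} {n9}
n1-n7 (4): add. Components now {n2,n3,n4} {n1,n7} {n5} {n9}
n1-n5 (5): add. Components now {n2,n3,n4} {n1,n5,n7} {n9}
n2-n5 (6): add. Components now {n1,n2,n3,n4,n5,n7} {n9}
n5-n7 (7): skip — n7 and n5 already connected.
n5-n9 (7): add. Components now {n1,n2,n3,n4,n5,n7,n9}
Edges rejected before the tree was complete: 1.

1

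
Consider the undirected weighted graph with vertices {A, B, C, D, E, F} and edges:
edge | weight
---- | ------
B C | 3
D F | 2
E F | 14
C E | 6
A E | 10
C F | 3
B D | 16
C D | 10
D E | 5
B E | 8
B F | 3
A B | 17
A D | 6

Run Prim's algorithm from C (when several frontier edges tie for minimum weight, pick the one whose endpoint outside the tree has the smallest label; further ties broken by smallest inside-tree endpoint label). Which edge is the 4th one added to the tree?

Prim, starting at C.
Step 1: cheapest edge leaving the tree is B C (3); add B.
Step 2: cheapest edge leaving the tree is B F (3); add F.
Step 3: cheapest edge leaving the tree is D F (2); add D.
Step 4: cheapest edge leaving the tree is D E (5); add E.
Step 5: cheapest edge leaving the tree is A D (6); add A.
The 4th edge added is D E.

D-E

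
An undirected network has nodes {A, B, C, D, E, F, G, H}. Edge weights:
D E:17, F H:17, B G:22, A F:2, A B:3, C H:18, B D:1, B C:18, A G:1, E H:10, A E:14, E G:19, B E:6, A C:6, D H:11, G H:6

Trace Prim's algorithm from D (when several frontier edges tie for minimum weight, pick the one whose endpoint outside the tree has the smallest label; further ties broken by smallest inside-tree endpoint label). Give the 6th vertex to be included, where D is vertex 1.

C

Prim's algorithm from D:
Step 1: cheapest edge leaving the tree is B D (1); add B.
Step 2: cheapest edge leaving the tree is A B (3); add A.
Step 3: cheapest edge leaving the tree is A G (1); add G.
Step 4: cheapest edge leaving the tree is A F (2); add F.
Step 5: cheapest edge leaving the tree is A C (6); add C.
Step 6: cheapest edge leaving the tree is B E (6); add E.
Step 7: cheapest edge leaving the tree is G H (6); add H.
Vertex order: D, B, A, G, F, C, E, H. The 6th vertex is C.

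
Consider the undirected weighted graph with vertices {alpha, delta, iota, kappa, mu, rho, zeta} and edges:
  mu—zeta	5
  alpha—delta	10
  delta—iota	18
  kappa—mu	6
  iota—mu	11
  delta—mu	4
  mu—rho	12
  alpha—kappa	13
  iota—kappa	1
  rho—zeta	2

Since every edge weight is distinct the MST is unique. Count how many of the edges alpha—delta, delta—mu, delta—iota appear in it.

Sort edges by weight, then run Kruskal:
iota—kappa (1): add. Components now {rho} {iota,kappa} {mu} {delta} {zeta} {alpha}
rho—zeta (2): add. Components now {rho,zeta} {iota,kappa} {mu} {delta} {alpha}
delta—mu (4): add. Components now {rho,zeta} {iota,kappa} {delta,mu} {alpha}
mu—zeta (5): add. Components now {delta,mu,rho,zeta} {iota,kappa} {alpha}
kappa—mu (6): add. Components now {delta,iota,kappa,mu,rho,zeta} {alpha}
alpha—delta (10): add. Components now {alpha,delta,iota,kappa,mu,rho,zeta}
MST edge set: {iota—kappa, rho—zeta, delta—mu, mu—zeta, kappa—mu, alpha—delta}.
Of the listed edges, {alpha—delta, delta—mu} are in the MST → 2.

2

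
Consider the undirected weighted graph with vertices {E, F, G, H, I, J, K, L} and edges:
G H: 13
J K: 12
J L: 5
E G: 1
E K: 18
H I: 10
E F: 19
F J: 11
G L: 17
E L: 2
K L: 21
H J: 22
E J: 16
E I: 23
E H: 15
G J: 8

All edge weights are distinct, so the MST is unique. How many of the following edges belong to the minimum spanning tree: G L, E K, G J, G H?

Kruskal: consider edges lightest-first.
E G (1): add — endpoints in different components.
E L (2): add — endpoints in different components.
J L (5): add — endpoints in different components.
G J (8): skip — G and J already connected.
H I (10): add — endpoints in different components.
F J (11): add — endpoints in different components.
J K (12): add — endpoints in different components.
G H (13): add — endpoints in different components.
MST edge set: {E G, E L, J L, H I, F J, J K, G H}.
Of the listed edges, {G H} are in the MST → 1.

1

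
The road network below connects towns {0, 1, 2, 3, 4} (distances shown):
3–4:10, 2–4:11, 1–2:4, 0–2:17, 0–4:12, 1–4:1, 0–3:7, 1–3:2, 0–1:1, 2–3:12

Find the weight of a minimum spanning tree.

Grow the tree from 3 using Prim:
Step 1: cheapest edge leaving the tree is 1–3 (2); add 1.
Step 2: cheapest edge leaving the tree is 0–1 (1); add 0.
Step 3: cheapest edge leaving the tree is 1–4 (1); add 4.
Step 4: cheapest edge leaving the tree is 1–2 (4); add 2.
MST edges: 1–3, 0–1, 1–4, 1–2; total weight 2+1+1+4 = 8.

8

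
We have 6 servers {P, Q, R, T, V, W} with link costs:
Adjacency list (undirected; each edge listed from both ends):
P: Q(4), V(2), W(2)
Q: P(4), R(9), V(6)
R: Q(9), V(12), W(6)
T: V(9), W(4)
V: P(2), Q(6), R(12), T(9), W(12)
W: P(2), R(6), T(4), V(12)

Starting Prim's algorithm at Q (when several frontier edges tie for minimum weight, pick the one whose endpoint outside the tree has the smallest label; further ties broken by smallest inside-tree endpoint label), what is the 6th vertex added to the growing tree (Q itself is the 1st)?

R

Grow the tree from Q using Prim:
Step 1: cheapest edge leaving the tree is P-Q (4); add P.
Step 2: cheapest edge leaving the tree is P-V (2); add V.
Step 3: cheapest edge leaving the tree is P-W (2); add W.
Step 4: cheapest edge leaving the tree is T-W (4); add T.
Step 5: cheapest edge leaving the tree is R-W (6); add R.
Vertex order: Q, P, V, W, T, R. The 6th vertex is R.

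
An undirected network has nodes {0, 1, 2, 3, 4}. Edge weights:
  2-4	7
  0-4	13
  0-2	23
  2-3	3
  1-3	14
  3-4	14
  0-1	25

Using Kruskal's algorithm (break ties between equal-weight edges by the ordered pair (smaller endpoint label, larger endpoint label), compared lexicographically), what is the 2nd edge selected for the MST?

Kruskal: consider edges lightest-first.
2-3 (3): add. Components now {0} {1} {2,3} {4}
2-4 (7): add. Components now {0} {1} {2,3,4}
0-4 (13): add. Components now {0,2,3,4} {1}
1-3 (14): add. Components now {0,1,2,3,4}
The 2nd edge added is 2-4.

2-4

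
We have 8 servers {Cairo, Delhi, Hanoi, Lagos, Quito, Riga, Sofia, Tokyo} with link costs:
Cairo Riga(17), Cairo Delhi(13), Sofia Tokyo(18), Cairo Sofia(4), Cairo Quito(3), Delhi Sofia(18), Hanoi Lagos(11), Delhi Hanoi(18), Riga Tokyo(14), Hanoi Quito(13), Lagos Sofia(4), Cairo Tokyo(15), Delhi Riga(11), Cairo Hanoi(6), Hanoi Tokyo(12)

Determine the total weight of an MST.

Sort edges by weight, then run Kruskal:
Cairo Quito (3): add — endpoints in different components.
Cairo Sofia (4): add — endpoints in different components.
Lagos Sofia (4): add — endpoints in different components.
Cairo Hanoi (6): add — endpoints in different components.
Delhi Riga (11): add — endpoints in different components.
Hanoi Lagos (11): skip — Lagos and Hanoi already connected.
Hanoi Tokyo (12): add — endpoints in different components.
Cairo Delhi (13): add — endpoints in different components.
MST edges: Cairo Quito, Cairo Sofia, Lagos Sofia, Cairo Hanoi, Delhi Riga, Hanoi Tokyo, Cairo Delhi; total weight 3+4+4+6+11+12+13 = 53.

53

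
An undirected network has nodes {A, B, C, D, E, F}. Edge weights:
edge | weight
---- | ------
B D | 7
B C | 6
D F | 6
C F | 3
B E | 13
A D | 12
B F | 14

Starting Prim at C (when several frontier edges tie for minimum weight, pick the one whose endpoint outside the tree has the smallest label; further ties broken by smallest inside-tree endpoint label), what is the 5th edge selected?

Prim's algorithm from C:
Step 1: frontier [C F 3, B C 6] → take C F (3); add F.
Step 2: frontier [B C 6, D F 6, B F 14] → take B C (6); add B.
Step 3: frontier [B D 7, B E 13, D F 6] → take D F (6); add D.
Step 4: frontier [B E 13, A D 12] → take A D (12); add A.
Step 5: frontier [B E 13] → take B E (13); add E.
The 5th edge added is B E.

B-E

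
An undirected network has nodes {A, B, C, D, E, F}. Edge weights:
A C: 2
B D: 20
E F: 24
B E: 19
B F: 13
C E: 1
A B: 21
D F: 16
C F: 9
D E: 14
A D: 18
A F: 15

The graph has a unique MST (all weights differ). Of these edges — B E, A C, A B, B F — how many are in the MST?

2

Kruskal: consider edges lightest-first.
C E (1): add — endpoints in different components.
A C (2): add — endpoints in different components.
C F (9): add — endpoints in different components.
B F (13): add — endpoints in different components.
D E (14): add — endpoints in different components.
MST edge set: {C E, A C, C F, B F, D E}.
Of the listed edges, {A C, B F} are in the MST → 2.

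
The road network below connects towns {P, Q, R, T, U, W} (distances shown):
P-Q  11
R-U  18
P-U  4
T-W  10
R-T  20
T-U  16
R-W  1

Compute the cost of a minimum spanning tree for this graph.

Grow the tree from R using Prim:
Step 1: cheapest edge leaving the tree is R-W (1); add W.
Step 2: cheapest edge leaving the tree is T-W (10); add T.
Step 3: cheapest edge leaving the tree is T-U (16); add U.
Step 4: cheapest edge leaving the tree is P-U (4); add P.
Step 5: cheapest edge leaving the tree is P-Q (11); add Q.
MST edges: R-W, T-W, T-U, P-U, P-Q; total weight 1+10+16+4+11 = 42.

42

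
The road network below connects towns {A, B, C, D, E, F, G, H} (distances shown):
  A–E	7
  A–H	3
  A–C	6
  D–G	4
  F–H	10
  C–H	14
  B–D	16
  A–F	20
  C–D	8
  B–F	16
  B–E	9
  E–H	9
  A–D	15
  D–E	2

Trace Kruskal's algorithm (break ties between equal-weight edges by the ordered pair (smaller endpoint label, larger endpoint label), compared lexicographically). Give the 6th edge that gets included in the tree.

B-E

Sort edges by weight, then run Kruskal:
D–E (2): add — endpoints in different components.
A–H (3): add — endpoints in different components.
D–G (4): add — endpoints in different components.
A–C (6): add — endpoints in different components.
A–E (7): add — endpoints in different components.
C–D (8): skip — C and D already connected.
B–E (9): add — endpoints in different components.
E–H (9): skip — E and H already connected.
F–H (10): add — endpoints in different components.
The 6th edge added is B–E.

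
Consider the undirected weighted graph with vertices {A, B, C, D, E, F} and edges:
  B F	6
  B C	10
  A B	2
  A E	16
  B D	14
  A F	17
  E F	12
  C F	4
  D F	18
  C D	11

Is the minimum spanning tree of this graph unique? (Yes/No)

Yes

Sort edges by weight, then run Kruskal:
A B (2): add. Components now {A,B} {C} {D} {E} {F}
C F (4): add. Components now {A,B} {C,F} {D} {E}
B F (6): add. Components now {A,B,C,F} {D} {E}
B C (10): skip — B and C already connected.
C D (11): add. Components now {A,B,C,D,F} {E}
E F (12): add. Components now {A,B,C,D,E,F}
Every non-tree edge has weight strictly greater than the heaviest edge on the tree path between its endpoints, so the MST is unique.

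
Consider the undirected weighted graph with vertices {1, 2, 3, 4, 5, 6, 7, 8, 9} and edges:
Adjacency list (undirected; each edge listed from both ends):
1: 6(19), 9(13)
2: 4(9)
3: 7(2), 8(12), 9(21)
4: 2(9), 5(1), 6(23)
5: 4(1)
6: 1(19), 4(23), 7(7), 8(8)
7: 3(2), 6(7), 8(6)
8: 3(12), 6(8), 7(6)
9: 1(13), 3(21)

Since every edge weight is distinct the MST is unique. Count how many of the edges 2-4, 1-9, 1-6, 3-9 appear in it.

3

Kruskal's algorithm — process edges by increasing weight (ties by edge label):
4-5 (1): add — endpoints in different components.
3-7 (2): add — endpoints in different components.
7-8 (6): add — endpoints in different components.
6-7 (7): add — endpoints in different components.
6-8 (8): skip — 6 and 8 already connected.
2-4 (9): add — endpoints in different components.
3-8 (12): skip — 3 and 8 already connected.
1-9 (13): add — endpoints in different components.
1-6 (19): add — endpoints in different components.
3-9 (21): skip — 3 and 9 already connected.
4-6 (23): add — endpoints in different components.
MST edge set: {4-5, 3-7, 7-8, 6-7, 2-4, 1-9, 1-6, 4-6}.
Of the listed edges, {2-4, 1-9, 1-6} are in the MST → 3.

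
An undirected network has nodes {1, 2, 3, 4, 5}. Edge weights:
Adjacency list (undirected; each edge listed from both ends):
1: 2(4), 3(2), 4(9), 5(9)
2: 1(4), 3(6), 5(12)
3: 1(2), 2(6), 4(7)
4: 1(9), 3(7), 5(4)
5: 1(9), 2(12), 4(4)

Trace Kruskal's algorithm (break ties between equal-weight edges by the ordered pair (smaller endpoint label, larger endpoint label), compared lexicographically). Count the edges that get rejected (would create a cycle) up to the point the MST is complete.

Kruskal: consider edges lightest-first.
1-3 (2): add — endpoints in different components.
1-2 (4): add — endpoints in different components.
4-5 (4): add — endpoints in different components.
2-3 (6): skip — 2 and 3 already connected.
3-4 (7): add — endpoints in different components.
Edges rejected before the tree was complete: 1.

1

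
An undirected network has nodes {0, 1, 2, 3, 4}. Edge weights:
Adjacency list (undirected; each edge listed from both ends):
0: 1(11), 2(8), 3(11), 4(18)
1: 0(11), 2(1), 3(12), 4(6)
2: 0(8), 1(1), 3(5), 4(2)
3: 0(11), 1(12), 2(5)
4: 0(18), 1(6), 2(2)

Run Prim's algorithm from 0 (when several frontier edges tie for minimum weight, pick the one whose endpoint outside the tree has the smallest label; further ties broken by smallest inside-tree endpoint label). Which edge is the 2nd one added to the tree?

Grow the tree from 0 using Prim:
Step 1: frontier [0-2 8, 0-1 11, 0-3 11, 0-4 18] → take 0-2 (8); add 2.
Step 2: frontier [0-1 11, 0-3 11, 0-4 18, 1-2 1, 2-4 2, 2-3 5] → take 1-2 (1); add 1.
Step 3: frontier [0-3 11, 0-4 18, 1-4 6, 1-3 12, 2-4 2, 2-3 5] → take 2-4 (2); add 4.
Step 4: frontier [0-3 11, 1-3 12, 2-3 5] → take 2-3 (5); add 3.
The 2nd edge added is 1-2.

1-2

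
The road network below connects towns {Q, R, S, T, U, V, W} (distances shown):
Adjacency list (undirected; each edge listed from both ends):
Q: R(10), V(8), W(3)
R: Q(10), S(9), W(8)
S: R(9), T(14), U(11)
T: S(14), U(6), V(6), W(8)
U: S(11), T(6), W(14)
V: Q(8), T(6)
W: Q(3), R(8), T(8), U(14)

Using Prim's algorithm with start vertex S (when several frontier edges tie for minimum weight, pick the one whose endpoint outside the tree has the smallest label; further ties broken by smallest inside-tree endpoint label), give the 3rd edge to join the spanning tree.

Q-W

Grow the tree from S using Prim:
Step 1: cheapest edge leaving the tree is R-S (9); add R.
Step 2: cheapest edge leaving the tree is R-W (8); add W.
Step 3: cheapest edge leaving the tree is Q-W (3); add Q.
Step 4: cheapest edge leaving the tree is T-W (8); add T.
Step 5: cheapest edge leaving the tree is T-U (6); add U.
Step 6: cheapest edge leaving the tree is T-V (6); add V.
The 3rd edge added is Q-W.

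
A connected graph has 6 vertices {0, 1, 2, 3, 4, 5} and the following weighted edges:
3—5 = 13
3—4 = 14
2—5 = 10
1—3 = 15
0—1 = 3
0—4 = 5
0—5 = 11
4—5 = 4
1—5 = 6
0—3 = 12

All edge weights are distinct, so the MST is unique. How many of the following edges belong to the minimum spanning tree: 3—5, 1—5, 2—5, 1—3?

Sort edges by weight, then run Kruskal:
0—1 (3): add — endpoints in different components.
4—5 (4): add — endpoints in different components.
0—4 (5): add — endpoints in different components.
1—5 (6): skip — 1 and 5 already connected.
2—5 (10): add — endpoints in different components.
0—5 (11): skip — 0 and 5 already connected.
0—3 (12): add — endpoints in different components.
MST edge set: {0—1, 4—5, 0—4, 2—5, 0—3}.
Of the listed edges, {2—5} are in the MST → 1.

1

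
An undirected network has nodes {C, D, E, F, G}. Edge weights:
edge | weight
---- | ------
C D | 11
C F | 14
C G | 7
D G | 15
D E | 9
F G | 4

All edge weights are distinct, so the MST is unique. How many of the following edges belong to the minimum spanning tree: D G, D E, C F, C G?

Kruskal: consider edges lightest-first.
F G (4): add. Components now {C} {D} {E} {F,G}
C G (7): add. Components now {C,F,G} {D} {E}
D E (9): add. Components now {C,F,G} {D,E}
C D (11): add. Components now {C,D,E,F,G}
MST edge set: {F G, C G, D E, C D}.
Of the listed edges, {D E, C G} are in the MST → 2.

2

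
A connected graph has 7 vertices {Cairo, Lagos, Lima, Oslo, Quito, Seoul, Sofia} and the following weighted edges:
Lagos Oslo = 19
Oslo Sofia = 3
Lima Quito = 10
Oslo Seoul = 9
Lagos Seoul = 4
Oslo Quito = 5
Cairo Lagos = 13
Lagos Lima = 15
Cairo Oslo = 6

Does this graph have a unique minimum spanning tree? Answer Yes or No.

Kruskal's algorithm — process edges by increasing weight (ties by edge label):
Oslo Sofia (3): add. Components now {Quito} {Seoul} {Lima} {Lagos} {Cairo} {Oslo,Sofia}
Lagos Seoul (4): add. Components now {Quito} {Lagos,Seoul} {Lima} {Cairo} {Oslo,Sofia}
Oslo Quito (5): add. Components now {Oslo,Quito,Sofia} {Lagos,Seoul} {Lima} {Cairo}
Cairo Oslo (6): add. Components now {Cairo,Oslo,Quito,Sofia} {Lagos,Seoul} {Lima}
Oslo Seoul (9): add. Components now {Cairo,Lagos,Oslo,Quito,Seoul,Sofia} {Lima}
Lima Quito (10): add. Components now {Cairo,Lagos,Lima,Oslo,Quito,Seoul,Sofia}
Every non-tree edge has weight strictly greater than the heaviest edge on the tree path between its endpoints, so the MST is unique.

Yes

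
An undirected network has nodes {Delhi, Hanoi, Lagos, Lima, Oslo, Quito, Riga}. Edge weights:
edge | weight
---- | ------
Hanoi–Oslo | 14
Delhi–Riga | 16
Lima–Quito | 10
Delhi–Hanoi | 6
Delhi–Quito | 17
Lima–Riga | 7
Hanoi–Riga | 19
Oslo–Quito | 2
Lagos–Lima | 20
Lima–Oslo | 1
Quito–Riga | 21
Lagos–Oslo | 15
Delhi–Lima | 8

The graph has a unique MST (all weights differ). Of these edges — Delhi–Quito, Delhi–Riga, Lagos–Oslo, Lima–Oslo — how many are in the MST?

Sort edges by weight, then run Kruskal:
Lima–Oslo (1): add. Components now {Lima,Oslo} {Hanoi} {Lagos} {Riga} {Delhi} {Quito}
Oslo–Quito (2): add. Components now {Lima,Oslo,Quito} {Hanoi} {Lagos} {Riga} {Delhi}
Delhi–Hanoi (6): add. Components now {Lima,Oslo,Quito} {Delhi,Hanoi} {Lagos} {Riga}
Lima–Riga (7): add. Components now {Lima,Oslo,Quito,Riga} {Delhi,Hanoi} {Lagos}
Delhi–Lima (8): add. Components now {Delhi,Hanoi,Lima,Oslo,Quito,Riga} {Lagos}
Lima–Quito (10): skip — Lima and Quito already connected.
Hanoi–Oslo (14): skip — Oslo and Hanoi already connected.
Lagos–Oslo (15): add. Components now {Delhi,Hanoi,Lagos,Lima,Oslo,Quito,Riga}
MST edge set: {Lima–Oslo, Oslo–Quito, Delhi–Hanoi, Lima–Riga, Delhi–Lima, Lagos–Oslo}.
Of the listed edges, {Lagos–Oslo, Lima–Oslo} are in the MST → 2.

2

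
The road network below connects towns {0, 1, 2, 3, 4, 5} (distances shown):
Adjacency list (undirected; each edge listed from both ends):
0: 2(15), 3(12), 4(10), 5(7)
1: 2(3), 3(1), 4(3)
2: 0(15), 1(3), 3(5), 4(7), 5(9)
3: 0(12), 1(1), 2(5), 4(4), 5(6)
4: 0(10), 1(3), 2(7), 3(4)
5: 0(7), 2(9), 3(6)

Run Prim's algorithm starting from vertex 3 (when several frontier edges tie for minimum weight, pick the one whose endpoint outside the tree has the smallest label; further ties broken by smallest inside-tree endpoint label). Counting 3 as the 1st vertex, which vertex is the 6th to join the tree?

Prim's algorithm from 3:
Step 1: frontier [1–3 1, 3–4 4, 2–3 5, 3–5 6, 0–3 12] → take 1–3 (1); add 1.
Step 2: frontier [1–2 3, 1–4 3, 3–4 4, 2–3 5, 3–5 6, 0–3 12] → take 1–2 (3); add 2.
Step 3: frontier [1–4 3, 2–4 7, 2–5 9, 0–2 15, 3–4 4, 3–5 6, 0–3 12] → take 1–4 (3); add 4.
Step 4: frontier [2–5 9, 0–2 15, 3–5 6, 0–3 12, 0–4 10] → take 3–5 (6); add 5.
Step 5: frontier [0–2 15, 0–3 12, 0–4 10, 0–5 7] → take 0–5 (7); add 0.
Vertex order: 3, 1, 2, 4, 5, 0. The 6th vertex is 0.

0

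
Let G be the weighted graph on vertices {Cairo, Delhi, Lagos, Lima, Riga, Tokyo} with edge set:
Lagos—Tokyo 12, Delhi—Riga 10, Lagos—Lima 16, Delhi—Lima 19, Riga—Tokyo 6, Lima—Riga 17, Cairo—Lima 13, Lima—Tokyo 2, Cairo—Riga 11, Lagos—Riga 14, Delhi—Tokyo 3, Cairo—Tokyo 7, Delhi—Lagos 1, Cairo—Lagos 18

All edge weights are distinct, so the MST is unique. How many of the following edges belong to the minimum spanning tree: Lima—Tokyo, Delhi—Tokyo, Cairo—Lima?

Kruskal's algorithm — process edges by increasing weight (ties by edge label):
Delhi—Lagos (1): add — endpoints in different components.
Lima—Tokyo (2): add — endpoints in different components.
Delhi—Tokyo (3): add — endpoints in different components.
Riga—Tokyo (6): add — endpoints in different components.
Cairo—Tokyo (7): add — endpoints in different components.
MST edge set: {Delhi—Lagos, Lima—Tokyo, Delhi—Tokyo, Riga—Tokyo, Cairo—Tokyo}.
Of the listed edges, {Lima—Tokyo, Delhi—Tokyo} are in the MST → 2.

2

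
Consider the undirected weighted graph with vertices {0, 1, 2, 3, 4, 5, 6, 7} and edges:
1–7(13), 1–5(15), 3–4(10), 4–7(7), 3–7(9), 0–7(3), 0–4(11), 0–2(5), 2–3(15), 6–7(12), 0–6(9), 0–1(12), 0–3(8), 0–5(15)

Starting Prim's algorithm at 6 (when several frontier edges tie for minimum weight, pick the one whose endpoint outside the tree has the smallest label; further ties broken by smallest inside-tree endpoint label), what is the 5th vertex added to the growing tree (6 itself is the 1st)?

4

Prim, starting at 6.
Step 1: frontier [0–6 9, 6–7 12] → take 0–6 (9); add 0.
Step 2: frontier [0–7 3, 0–2 5, 0–3 8, 0–4 11, 0–1 12, 0–5 15, 6–7 12] → take 0–7 (3); add 7.
Step 3: frontier [0–2 5, 0–3 8, 0–4 11, 0–1 12, 0–5 15, 4–7 7, 3–7 9, 1–7 13] → take 0–2 (5); add 2.
Step 4: frontier [0–3 8, 0–4 11, 0–1 12, 0–5 15, 2–3 15, 4–7 7, 3–7 9, 1–7 13] → take 4–7 (7); add 4.
Step 5: frontier [0–3 8, 0–1 12, 0–5 15, 2–3 15, 3–4 10, 3–7 9, 1–7 13] → take 0–3 (8); add 3.
Step 6: frontier [0–1 12, 0–5 15, 1–7 13] → take 0–1 (12); add 1.
Step 7: frontier [0–5 15, 1–5 15] → take 0–5 (15); add 5.
Vertex order: 6, 0, 7, 2, 4, 3, 1, 5. The 5th vertex is 4.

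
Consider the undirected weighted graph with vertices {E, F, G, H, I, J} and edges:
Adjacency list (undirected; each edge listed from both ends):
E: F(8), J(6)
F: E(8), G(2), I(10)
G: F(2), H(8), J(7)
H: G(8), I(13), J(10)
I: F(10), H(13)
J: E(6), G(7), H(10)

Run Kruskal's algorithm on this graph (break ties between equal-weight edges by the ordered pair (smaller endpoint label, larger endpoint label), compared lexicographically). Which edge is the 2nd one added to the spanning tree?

E-J

Kruskal's algorithm — process edges by increasing weight (ties by edge label):
F-G (2): add — endpoints in different components.
E-J (6): add — endpoints in different components.
G-J (7): add — endpoints in different components.
E-F (8): skip — E and F already connected.
G-H (8): add — endpoints in different components.
F-I (10): add — endpoints in different components.
The 2nd edge added is E-J.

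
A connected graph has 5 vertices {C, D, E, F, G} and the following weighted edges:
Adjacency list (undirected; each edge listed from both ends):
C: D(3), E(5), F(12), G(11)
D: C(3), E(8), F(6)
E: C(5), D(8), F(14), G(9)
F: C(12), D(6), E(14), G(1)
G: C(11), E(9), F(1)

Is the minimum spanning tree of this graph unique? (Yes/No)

Yes

Sort edges by weight, then run Kruskal:
F—G (1): add. Components now {C} {D} {E} {F,G}
C—D (3): add. Components now {C,D} {E} {F,G}
C—E (5): add. Components now {C,D,E} {F,G}
D—F (6): add. Components now {C,D,E,F,G}
Every non-tree edge has weight strictly greater than the heaviest edge on the tree path between its endpoints, so the MST is unique.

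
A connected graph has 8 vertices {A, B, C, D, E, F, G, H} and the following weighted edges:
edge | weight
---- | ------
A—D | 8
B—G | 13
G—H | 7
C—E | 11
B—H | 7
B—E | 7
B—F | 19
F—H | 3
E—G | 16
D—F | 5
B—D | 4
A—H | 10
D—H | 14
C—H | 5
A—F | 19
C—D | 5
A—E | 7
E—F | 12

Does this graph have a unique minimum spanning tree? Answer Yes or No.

Kruskal: consider edges lightest-first.
F—H (3): add — endpoints in different components.
B—D (4): add — endpoints in different components.
C—D (5): add — endpoints in different components.
C—H (5): add — endpoints in different components.
D—F (5): skip — D and F already connected.
A—E (7): add — endpoints in different components.
B—E (7): add — endpoints in different components.
B—H (7): skip — B and H already connected.
G—H (7): add — endpoints in different components.
Non-tree edge D—F has weight 5, equal to the heaviest edge on its tree cycle — swapping gives another MST of the same weight. Not unique.

No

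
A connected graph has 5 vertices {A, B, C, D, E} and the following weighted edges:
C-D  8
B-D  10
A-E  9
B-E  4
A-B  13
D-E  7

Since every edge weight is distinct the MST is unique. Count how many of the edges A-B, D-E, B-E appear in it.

Kruskal's algorithm — process edges by increasing weight (ties by edge label):
B-E (4): add. Components now {A} {B,E} {C} {D}
D-E (7): add. Components now {A} {B,D,E} {C}
C-D (8): add. Components now {A} {B,C,D,E}
A-E (9): add. Components now {A,B,C,D,E}
MST edge set: {B-E, D-E, C-D, A-E}.
Of the listed edges, {D-E, B-E} are in the MST → 2.

2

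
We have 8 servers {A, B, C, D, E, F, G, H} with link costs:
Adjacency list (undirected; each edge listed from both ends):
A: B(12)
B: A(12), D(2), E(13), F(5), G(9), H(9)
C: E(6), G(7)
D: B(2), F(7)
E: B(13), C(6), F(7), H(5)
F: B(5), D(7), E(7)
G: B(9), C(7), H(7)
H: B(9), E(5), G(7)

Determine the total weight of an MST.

Prim's algorithm from G:
Step 1: cheapest edge leaving the tree is C–G (7); add C.
Step 2: cheapest edge leaving the tree is C–E (6); add E.
Step 3: cheapest edge leaving the tree is E–H (5); add H.
Step 4: cheapest edge leaving the tree is E–F (7); add F.
Step 5: cheapest edge leaving the tree is B–F (5); add B.
Step 6: cheapest edge leaving the tree is B–D (2); add D.
Step 7: cheapest edge leaving the tree is A–B (12); add A.
MST edges: C–G, C–E, E–H, E–F, B–F, B–D, A–B; total weight 7+6+5+7+5+2+12 = 44.

44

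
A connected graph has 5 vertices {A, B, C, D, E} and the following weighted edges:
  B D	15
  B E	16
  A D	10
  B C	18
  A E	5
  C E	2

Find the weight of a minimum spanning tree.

32

Prim's algorithm from A:
Step 1: cheapest edge leaving the tree is A E (5); add E.
Step 2: cheapest edge leaving the tree is C E (2); add C.
Step 3: cheapest edge leaving the tree is A D (10); add D.
Step 4: cheapest edge leaving the tree is B D (15); add B.
MST edges: A E, C E, A D, B D; total weight 5+2+10+15 = 32.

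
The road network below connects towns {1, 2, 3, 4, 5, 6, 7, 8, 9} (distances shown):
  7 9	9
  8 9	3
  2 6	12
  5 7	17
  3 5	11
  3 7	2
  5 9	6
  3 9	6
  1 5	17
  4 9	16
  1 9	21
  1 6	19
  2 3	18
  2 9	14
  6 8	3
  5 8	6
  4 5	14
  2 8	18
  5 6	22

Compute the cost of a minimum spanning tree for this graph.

63

Kruskal: consider edges lightest-first.
3 7 (2): add — endpoints in different components.
6 8 (3): add — endpoints in different components.
8 9 (3): add — endpoints in different components.
3 9 (6): add — endpoints in different components.
5 8 (6): add — endpoints in different components.
5 9 (6): skip — 5 and 9 already connected.
7 9 (9): skip — 7 and 9 already connected.
3 5 (11): skip — 3 and 5 already connected.
2 6 (12): add — endpoints in different components.
2 9 (14): skip — 2 and 9 already connected.
4 5 (14): add — endpoints in different components.
4 9 (16): skip — 4 and 9 already connected.
1 5 (17): add — endpoints in different components.
MST edges: 3 7, 6 8, 8 9, 3 9, 5 8, 2 6, 4 5, 1 5; total weight 2+3+3+6+6+12+14+17 = 63.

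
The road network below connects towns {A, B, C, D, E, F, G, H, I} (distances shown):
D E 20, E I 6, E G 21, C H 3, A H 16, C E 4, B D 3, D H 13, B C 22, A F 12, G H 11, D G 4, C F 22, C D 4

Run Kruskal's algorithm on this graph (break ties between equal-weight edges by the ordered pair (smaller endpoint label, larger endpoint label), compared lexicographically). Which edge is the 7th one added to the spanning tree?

A-F

Kruskal: consider edges lightest-first.
B D (3): add — endpoints in different components.
C H (3): add — endpoints in different components.
C D (4): add — endpoints in different components.
C E (4): add — endpoints in different components.
D G (4): add — endpoints in different components.
E I (6): add — endpoints in different components.
G H (11): skip — G and H already connected.
A F (12): add — endpoints in different components.
D H (13): skip — D and H already connected.
A H (16): add — endpoints in different components.
The 7th edge added is A F.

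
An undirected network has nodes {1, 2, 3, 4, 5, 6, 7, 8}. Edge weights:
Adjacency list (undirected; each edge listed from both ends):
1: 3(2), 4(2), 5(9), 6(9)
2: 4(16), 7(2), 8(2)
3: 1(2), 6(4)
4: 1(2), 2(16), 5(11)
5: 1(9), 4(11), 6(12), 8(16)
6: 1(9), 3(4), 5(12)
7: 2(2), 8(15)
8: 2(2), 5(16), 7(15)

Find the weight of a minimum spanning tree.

37

Kruskal: consider edges lightest-first.
1 3 (2): add — endpoints in different components.
1 4 (2): add — endpoints in different components.
2 7 (2): add — endpoints in different components.
2 8 (2): add — endpoints in different components.
3 6 (4): add — endpoints in different components.
1 5 (9): add — endpoints in different components.
1 6 (9): skip — 1 and 6 already connected.
4 5 (11): skip — 4 and 5 already connected.
5 6 (12): skip — 5 and 6 already connected.
7 8 (15): skip — 7 and 8 already connected.
2 4 (16): add — endpoints in different components.
MST edges: 1 3, 1 4, 2 7, 2 8, 3 6, 1 5, 2 4; total weight 2+2+2+2+4+9+16 = 37.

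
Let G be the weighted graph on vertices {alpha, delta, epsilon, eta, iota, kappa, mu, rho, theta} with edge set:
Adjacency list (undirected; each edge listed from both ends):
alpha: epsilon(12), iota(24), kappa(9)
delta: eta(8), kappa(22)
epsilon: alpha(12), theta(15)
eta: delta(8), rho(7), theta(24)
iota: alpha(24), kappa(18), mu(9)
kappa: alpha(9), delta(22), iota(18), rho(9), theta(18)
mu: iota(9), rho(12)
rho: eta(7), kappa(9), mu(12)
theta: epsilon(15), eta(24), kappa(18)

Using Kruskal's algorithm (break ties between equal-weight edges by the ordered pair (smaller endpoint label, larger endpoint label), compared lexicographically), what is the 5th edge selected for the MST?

kappa-rho

Kruskal: consider edges lightest-first.
eta–rho (7): add — endpoints in different components.
delta–eta (8): add — endpoints in different components.
alpha–kappa (9): add — endpoints in different components.
iota–mu (9): add — endpoints in different components.
kappa–rho (9): add — endpoints in different components.
alpha–epsilon (12): add — endpoints in different components.
mu–rho (12): add — endpoints in different components.
epsilon–theta (15): add — endpoints in different components.
The 5th edge added is kappa–rho.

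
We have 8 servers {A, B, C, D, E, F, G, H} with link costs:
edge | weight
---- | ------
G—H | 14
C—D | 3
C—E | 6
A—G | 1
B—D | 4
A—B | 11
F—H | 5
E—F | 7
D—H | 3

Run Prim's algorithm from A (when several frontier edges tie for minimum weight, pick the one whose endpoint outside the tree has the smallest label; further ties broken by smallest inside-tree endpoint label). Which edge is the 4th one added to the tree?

C-D

Prim's algorithm from A:
Step 1: cheapest edge leaving the tree is A—G (1); add G.
Step 2: cheapest edge leaving the tree is A—B (11); add B.
Step 3: cheapest edge leaving the tree is B—D (4); add D.
Step 4: cheapest edge leaving the tree is C—D (3); add C.
Step 5: cheapest edge leaving the tree is D—H (3); add H.
Step 6: cheapest edge leaving the tree is F—H (5); add F.
Step 7: cheapest edge leaving the tree is C—E (6); add E.
The 4th edge added is C—D.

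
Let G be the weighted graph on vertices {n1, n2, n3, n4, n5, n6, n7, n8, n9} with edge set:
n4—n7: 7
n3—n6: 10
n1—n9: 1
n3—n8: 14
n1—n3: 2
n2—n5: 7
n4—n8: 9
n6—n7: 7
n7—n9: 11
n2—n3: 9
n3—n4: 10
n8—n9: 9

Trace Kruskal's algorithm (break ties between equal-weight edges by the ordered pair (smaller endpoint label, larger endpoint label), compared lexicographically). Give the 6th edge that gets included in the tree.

Sort edges by weight, then run Kruskal:
n1—n9 (1): add — endpoints in different components.
n1—n3 (2): add — endpoints in different components.
n2—n5 (7): add — endpoints in different components.
n4—n7 (7): add — endpoints in different components.
n6—n7 (7): add — endpoints in different components.
n2—n3 (9): add — endpoints in different components.
n4—n8 (9): add — endpoints in different components.
n8—n9 (9): add — endpoints in different components.
The 6th edge added is n2—n3.

n2-n3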